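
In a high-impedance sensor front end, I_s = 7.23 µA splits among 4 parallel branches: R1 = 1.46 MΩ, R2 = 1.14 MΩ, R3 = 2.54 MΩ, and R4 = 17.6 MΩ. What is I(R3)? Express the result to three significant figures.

I ≈ 1.41 µA

Conductances: ΣG = 1/1.46 + 1/1.14 + 1/2.54 + 1/17.6 = 2.013 (1/MΩ).
R3 takes the fraction G_k/ΣG = 0.3937/2.013 = 0.1956, so I = 7.23 × 0.1956 = 1.414 µA.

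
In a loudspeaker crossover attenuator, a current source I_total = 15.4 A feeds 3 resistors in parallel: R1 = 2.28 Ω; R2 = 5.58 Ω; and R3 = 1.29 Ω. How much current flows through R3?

ΣG = 1/2.28 + 1/5.58 + 1/1.29 = 1.393.
By the current-divider rule, I = I_total · G_k/ΣG = 15.4 × 0.5565 = 8.570 A.

I ≈ 8.57 A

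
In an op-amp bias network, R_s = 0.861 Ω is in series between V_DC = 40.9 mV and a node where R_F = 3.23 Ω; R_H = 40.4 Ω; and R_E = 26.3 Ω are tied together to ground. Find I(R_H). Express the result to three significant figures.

I ≈ 0.767 mA

Parallel bank: R_p = 1/(1/3.23 + 1/40.4 + 1/26.3) = 2.685 Ω.
V_A = 40.9 × 2.685/3.546 = 30.97 mV.
Branch current I = V_A/R_H = 30.97/40.4 = 0.7666 mA.
(Equivalently: I_total = 11.53 mA, then current-divider fraction G_k/ΣG = 0.06647.)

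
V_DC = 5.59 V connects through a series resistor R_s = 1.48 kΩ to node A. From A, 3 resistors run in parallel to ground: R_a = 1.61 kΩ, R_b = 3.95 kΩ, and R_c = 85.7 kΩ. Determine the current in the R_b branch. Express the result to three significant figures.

I ≈ 0.612 mA

Parallel bank: R_p = 1/(1/1.61 + 1/3.95 + 1/85.7) = 1.129 kΩ.
V_A by voltage divider: V_A = 5.59 × 1.129/(1.48 + 1.129) = 2.419 V.
Branch current I = V_A/R_b = 2.419/3.95 = 0.6123 mA.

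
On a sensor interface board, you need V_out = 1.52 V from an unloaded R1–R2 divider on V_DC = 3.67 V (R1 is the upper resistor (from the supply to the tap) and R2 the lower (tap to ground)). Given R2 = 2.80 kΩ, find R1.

R1 ≈ 3.96 kΩ

V_out/V_DC = R2/(R1+R2) = 0.4142.
So R1 = R2 · (V_DC/V_out − 1) = 2.80 × (3.67/1.52 − 1) = 2.80 × 1.414 = 3.961 kΩ.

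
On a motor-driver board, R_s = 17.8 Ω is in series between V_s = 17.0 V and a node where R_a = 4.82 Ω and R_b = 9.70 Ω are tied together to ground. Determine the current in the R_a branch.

I ≈ 0.540 A

Combine the parallel branches: R_p = (1/4.82 + 1/9.70)⁻¹ = 3.220 Ω.
V_A by voltage divider: V_A = 17.0 × 3.220/(17.8 + 3.220) = 2.604 V.
Branch current I = V_A/R_a = 2.604/4.82 = 0.5403 A.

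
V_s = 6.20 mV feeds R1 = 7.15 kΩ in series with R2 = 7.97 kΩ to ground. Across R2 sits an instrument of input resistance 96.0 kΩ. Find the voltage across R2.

V_out ≈ 3.14 mV

The load sits in parallel with R2, giving an effective lower resistance R2' = R2·R_L/(R2+R_L) = 7.359 kΩ.
Now apply the divider: V_out = 6.20 × 0.5072 = 3.145 mV.
(Unloaded it would be 3.27 mV; the load pulls it down.)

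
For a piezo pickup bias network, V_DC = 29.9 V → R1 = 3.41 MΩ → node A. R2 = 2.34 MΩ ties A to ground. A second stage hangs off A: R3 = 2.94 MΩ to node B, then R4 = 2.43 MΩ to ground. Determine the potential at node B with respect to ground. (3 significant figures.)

V_B ≈ 4.38 V

Looking into the second stage from A: R3 + R4 = 5.370 MΩ appears in parallel with R2.
R2 ‖ (R3+R4) = 1.630 MΩ.
First divider: V_A = V_DC · 1.630/(3.41 + 1.630) = 9.669 V.
Then the unloaded second divider: V_B = V_A × R4/(R3+R4) = 9.669 × 0.4525 = 4.375 V.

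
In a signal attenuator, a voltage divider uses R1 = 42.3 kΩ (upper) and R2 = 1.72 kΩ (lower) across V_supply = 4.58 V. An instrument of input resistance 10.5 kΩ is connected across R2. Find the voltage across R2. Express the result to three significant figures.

V_out ≈ 0.155 V

First combine the lower leg with the load: R2 ‖ R_L = 1.478 kΩ.
Now apply the divider: V_out = 4.58 × 0.03376 = 0.1546 V.
(Unloaded it would be 0.179 V; the load pulls it down.)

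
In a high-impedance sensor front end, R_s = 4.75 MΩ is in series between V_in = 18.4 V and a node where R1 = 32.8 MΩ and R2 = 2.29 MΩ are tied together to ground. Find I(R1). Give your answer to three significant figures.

Parallel bank: R_p = 1/(1/32.8 + 1/2.29) = 2.141 MΩ.
V_A = 18.4 × 2.141/6.891 = 5.716 V.
I(R1) = V_A / R1 = 5.716/32.8 = 0.1743 µA.

I ≈ 0.174 µA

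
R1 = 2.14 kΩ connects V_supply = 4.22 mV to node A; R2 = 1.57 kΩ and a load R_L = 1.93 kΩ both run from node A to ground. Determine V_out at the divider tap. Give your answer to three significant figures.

R2 ‖ R_L = (1.57 × 1.93)/(1.57 + 1.93) = 0.8657 kΩ.
Then V_out = V_supply · R2'/(R1 + R2') = 4.22 × 0.8657/3.006 = 1.215 mV.
(Unloaded it would be 1.79 mV; the load pulls it down.)

V_out ≈ 1.22 mV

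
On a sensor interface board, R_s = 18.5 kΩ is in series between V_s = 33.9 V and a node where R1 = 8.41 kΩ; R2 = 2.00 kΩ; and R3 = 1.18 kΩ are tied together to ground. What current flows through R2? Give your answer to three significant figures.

I ≈ 0.603 mA

Combine the parallel branches: R_p = (1/8.41 + 1/2.00 + 1/1.18)⁻¹ = 0.6820 kΩ.
V_A = 33.9 × 0.6820/19.18 = 1.205 V.
I(R2) = V_A / R2 = 1.205/2.00 = 0.6026 mA.
(Equivalently: I_total = 1.767 mA, then current-divider fraction G_k/ΣG = 0.3410.)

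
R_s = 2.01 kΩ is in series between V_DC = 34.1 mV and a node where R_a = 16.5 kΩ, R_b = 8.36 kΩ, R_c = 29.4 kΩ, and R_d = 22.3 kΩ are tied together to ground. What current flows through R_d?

Parallel bank: R_p = 1/(1/16.5 + 1/8.36 + 1/29.4 + 1/22.3) = 3.860 kΩ.
V_A by voltage divider: V_A = 34.1 × 3.860/(2.01 + 3.860) = 22.42 mV.
I(R_d) = V_A / R_d = 22.42/22.3 = 1.006 µA.

I ≈ 1.01 µA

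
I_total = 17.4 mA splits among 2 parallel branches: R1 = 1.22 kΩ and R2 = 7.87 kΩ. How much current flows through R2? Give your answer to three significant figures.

Two-branch current divider: I_k = I_total · R_other/(R_1 + R_2).
I(R2) = 17.4 × 1.22/(1.22 + 7.87) = 17.4 × 0.1342 = 2.335 mA.

I ≈ 2.34 mA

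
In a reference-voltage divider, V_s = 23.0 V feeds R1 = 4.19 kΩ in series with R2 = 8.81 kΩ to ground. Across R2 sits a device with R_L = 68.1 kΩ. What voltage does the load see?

R2 ‖ R_L = (8.81 × 68.1)/(8.81 + 68.1) = 7.801 kΩ.
Now apply the divider: V_out = 23.0 × 0.6506 = 14.96 V.

V_out ≈ 15.0 V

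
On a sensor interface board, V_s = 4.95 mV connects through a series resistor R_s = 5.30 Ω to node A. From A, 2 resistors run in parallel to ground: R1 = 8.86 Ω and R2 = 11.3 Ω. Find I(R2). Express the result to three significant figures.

I ≈ 0.212 mA

Parallel bank: R_p = 1/(1/8.86 + 1/11.3) = 4.966 Ω.
V_A by voltage divider: V_A = 4.95 × 4.966/(5.30 + 4.966) = 2.395 mV.
Branch current I = V_A/R2 = 2.395/11.3 = 0.2119 mA.
(Check via current divider: I_total = 0.4822 mA; share G_k/ΣG = 0.4395 → same result.)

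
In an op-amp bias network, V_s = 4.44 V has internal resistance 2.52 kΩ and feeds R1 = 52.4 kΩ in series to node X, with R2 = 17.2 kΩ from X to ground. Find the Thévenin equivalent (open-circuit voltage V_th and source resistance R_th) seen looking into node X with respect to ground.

R1' = 2.52 + 52.4 = 54.92 kΩ (source resistance + R1).
Open-circuit (no load on X): V_th = V_s · R2/(R1' + R2) = 4.44 × 17.2/(54.92 + 17.2) = 1.059 V.
Zeroing V_s shorts the top of R1' to ground, so R_th = R1' ‖ R2 = 13.10 kΩ.

V_th ≈ 1.06 V, R_th ≈ 13.1 kΩ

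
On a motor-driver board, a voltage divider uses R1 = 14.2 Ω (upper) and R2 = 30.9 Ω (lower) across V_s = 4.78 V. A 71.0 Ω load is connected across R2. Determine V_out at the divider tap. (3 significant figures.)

V_out ≈ 2.88 V

The load sits in parallel with R2, giving an effective lower resistance R2' = R2·R_L/(R2+R_L) = 21.53 Ω.
Now apply the divider: V_out = 4.78 × 0.6026 = 2.880 V.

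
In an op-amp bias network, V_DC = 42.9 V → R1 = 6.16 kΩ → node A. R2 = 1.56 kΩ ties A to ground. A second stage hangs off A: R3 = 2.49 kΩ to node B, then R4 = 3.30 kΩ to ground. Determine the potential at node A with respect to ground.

V_A ≈ 7.13 V

Node A sees R2 in parallel with the series input of stage 2, R3 + R4 = 5.790 kΩ.
R2 ‖ (R3+R4) = 1.229 kΩ.
V_A = 42.9 × 1.229/(6.16 + 1.229) = 7.135 V.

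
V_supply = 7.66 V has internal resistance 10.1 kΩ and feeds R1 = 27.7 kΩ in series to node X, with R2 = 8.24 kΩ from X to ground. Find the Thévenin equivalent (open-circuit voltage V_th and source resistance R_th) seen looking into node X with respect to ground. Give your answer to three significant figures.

V_th ≈ 1.37 V, R_th ≈ 6.77 kΩ

R1' = 10.1 + 27.7 = 37.80 kΩ (source resistance + R1).
With X open, the divider is unloaded: V_th = 7.66 × 8.24/46.04 = 1.371 V.
Looking into X with the source shorted: R_th = R1'·R2/(R1'+R2) = 37.80 × 8.24/46.04 = 6.765 kΩ.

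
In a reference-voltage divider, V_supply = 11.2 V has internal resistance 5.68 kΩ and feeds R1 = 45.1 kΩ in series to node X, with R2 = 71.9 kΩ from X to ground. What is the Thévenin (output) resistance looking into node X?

R_th ≈ 29.8 kΩ

R1' = 5.68 + 45.1 = 50.78 kΩ (source resistance + R1).
Zeroing V_supply shorts the top of R1' to ground, so R_th = R1' ‖ R2 = 29.76 kΩ.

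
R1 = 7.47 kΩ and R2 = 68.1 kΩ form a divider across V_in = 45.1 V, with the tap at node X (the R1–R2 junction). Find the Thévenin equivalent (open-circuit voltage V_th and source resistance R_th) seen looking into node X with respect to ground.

With X open, the divider is unloaded: V_th = 45.1 × 68.1/75.57 = 40.64 V.
Looking into X with the source shorted: R_th = R1·R2/(R1+R2) = 7.470 × 68.1/75.57 = 6.732 kΩ.

V_th ≈ 40.6 V, R_th ≈ 6.73 kΩ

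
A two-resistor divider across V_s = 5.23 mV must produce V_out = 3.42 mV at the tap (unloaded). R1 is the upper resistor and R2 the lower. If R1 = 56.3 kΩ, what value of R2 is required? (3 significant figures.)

Required fraction k = V_out/V_s = 0.6539.
Rearranging, R2 = R1·k/(1−k) = 56.3 × 1.890 = 106.4 kΩ.

R2 ≈ 106 kΩ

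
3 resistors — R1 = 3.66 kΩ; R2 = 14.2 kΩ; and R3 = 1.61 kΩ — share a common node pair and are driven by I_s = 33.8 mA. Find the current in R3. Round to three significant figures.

Conductances: ΣG = 1/3.66 + 1/14.2 + 1/1.61 = 0.9648 (1/kΩ).
Current divider: I(R3) = I_s · G_k/ΣG = 33.8 × (0.6211/0.9648) = 33.8 × 0.6438 = 21.76 mA.

I ≈ 21.8 mA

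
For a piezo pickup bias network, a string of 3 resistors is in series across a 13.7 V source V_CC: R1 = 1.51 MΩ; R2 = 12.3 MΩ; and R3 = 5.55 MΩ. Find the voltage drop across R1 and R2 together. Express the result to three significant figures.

V ≈ 9.77 V

Total series resistance ΣR = 1.51 + 12.3 + 5.55 = 19.36 MΩ.
R_{R1..R2} = 1.51 + 12.3 = 13.81 MΩ.
Voltage divider: V = V_CC · (13.81 / 19.36) = 13.7 × 0.7133 = 9.773 V.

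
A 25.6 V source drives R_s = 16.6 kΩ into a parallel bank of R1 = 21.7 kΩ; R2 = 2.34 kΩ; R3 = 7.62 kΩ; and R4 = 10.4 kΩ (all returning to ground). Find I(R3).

Equivalent of the parallel group: R_p = 1.427 kΩ.
V_A by voltage divider: V_A = 25.6 × 1.427/(16.6 + 1.427) = 2.026 V.
I(R3) = V_A / R3 = 2.026/7.62 = 0.2659 mA.

I ≈ 0.266 mA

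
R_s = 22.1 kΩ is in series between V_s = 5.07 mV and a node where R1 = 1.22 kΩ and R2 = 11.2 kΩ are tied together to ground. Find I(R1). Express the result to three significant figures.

Equivalent of the parallel group: R_p = 1.100 kΩ.
Node voltage V_A = V_s · R_p/(R_s + R_p) = 5.07 × 0.04742 = 0.2404 mV.
I(R1) = V_A / R1 = 0.2404/1.22 = 0.1971 µA.
(Equivalently: I_total = 0.2185 µA, then current-divider fraction G_k/ΣG = 0.9018.)

I ≈ 0.197 µA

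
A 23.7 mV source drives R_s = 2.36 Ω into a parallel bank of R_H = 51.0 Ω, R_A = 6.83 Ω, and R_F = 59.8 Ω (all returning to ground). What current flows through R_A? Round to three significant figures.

I ≈ 2.42 mA

Combine the parallel branches: R_p = (1/51.0 + 1/6.83 + 1/59.8)⁻¹ = 5.472 Ω.
Node voltage V_A = V_supply · R_p/(R_s + R_p) = 23.7 × 0.6987 = 16.56 mV.
Branch current I = V_A/R_A = 16.56/6.83 = 2.424 mA.
(Equivalently: I_total = 3.026 mA, then current-divider fraction G_k/ΣG = 0.8012.)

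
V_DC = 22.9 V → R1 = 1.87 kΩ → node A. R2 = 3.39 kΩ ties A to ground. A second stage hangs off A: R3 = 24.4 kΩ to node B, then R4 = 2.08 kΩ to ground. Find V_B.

Looking into the second stage from A: R3 + R4 = 26.48 kΩ appears in parallel with R2.
R2 ‖ (R3+R4) = 3.005 kΩ.
First divider: V_A = V_DC · 3.005/(1.87 + 3.005) = 14.12 V.
Then the unloaded second divider: V_B = V_A × R4/(R3+R4) = 14.12 × 0.07855 = 1.109 V.

V_B ≈ 1.11 V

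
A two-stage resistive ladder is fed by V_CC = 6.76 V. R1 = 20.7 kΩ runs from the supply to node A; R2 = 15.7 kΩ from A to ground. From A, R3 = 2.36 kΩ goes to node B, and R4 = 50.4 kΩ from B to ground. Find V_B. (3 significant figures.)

The second stage (R3 + R4 = 52.76 kΩ) loads node A in parallel with R2.
Effective lower resistance at A: R2 ‖ 52.76 = 12.10 kΩ.
So V_A = 6.76 × 0.3689 = 2.494 V.
Stage 2 is unloaded, so V_B = V_A · R4/(R3+R4) = 2.494 × 50.4/52.76 = 2.382 V.

V_B ≈ 2.38 V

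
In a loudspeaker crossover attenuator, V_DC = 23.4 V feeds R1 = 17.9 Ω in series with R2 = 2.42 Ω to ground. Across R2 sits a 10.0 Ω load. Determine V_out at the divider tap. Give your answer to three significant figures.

The load sits in parallel with R2, giving an effective lower resistance R2' = R2·R_L/(R2+R_L) = 1.948 Ω.
Then V_out = V_DC · R2'/(R1 + R2') = 23.4 × 1.948/19.85 = 2.297 V.

V_out ≈ 2.30 V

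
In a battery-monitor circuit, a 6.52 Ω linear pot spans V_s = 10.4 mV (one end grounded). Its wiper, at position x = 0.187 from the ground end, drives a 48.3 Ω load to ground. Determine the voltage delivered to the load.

V_out ≈ 1.91 mV

Split the track: R_lower = x·R_p = 1.219 Ω, R_upper = (1−x)·R_p = 5.301 Ω.
Lower segment in parallel with the load: 1.219 ‖ 48.3 = 1.189 Ω.
V_out = 10.4 × 1.189/(5.301 + 1.189) = 1.906 mV.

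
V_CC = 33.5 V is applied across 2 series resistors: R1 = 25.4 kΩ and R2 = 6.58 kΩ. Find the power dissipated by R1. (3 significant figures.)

The common current is I = 33.5/31.98 = 1.048 mA.
P(R1) = I²·R1 = (1.048)² × 25.4 = 27.87 mW.

P ≈ 27.9 mW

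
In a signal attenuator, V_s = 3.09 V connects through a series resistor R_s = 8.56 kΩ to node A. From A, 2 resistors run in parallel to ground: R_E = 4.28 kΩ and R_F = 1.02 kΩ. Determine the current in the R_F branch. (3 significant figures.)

I ≈ 0.266 mA

Combine the parallel branches: R_p = (1/4.28 + 1/1.02)⁻¹ = 0.8237 kΩ.
V_A = 3.09 × 0.8237/9.384 = 0.2712 V.
Branch current I = V_A/R_F = 0.2712/1.02 = 0.2659 mA.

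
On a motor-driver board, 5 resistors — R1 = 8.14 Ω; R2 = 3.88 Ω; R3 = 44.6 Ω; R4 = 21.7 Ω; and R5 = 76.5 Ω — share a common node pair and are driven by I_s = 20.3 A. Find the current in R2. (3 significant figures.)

ΣG = 1/8.14 + 1/3.88 + 1/44.6 + 1/21.7 + 1/76.5 = 0.4622.
Current divider: I(R2) = I_s · G_k/ΣG = 20.3 × (0.2577/0.4622) = 20.3 × 0.5577 = 11.32 A.

I ≈ 11.3 A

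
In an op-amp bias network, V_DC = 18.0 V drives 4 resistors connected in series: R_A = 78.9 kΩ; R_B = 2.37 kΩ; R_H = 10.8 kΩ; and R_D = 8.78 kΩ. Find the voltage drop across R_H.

ΣR = 78.9 + 2.37 + 10.8 + 8.78 = 100.9 kΩ.
V = V_DC · R/ΣR = 18.0 × 0.1071 = 1.928 V.

V ≈ 1.93 V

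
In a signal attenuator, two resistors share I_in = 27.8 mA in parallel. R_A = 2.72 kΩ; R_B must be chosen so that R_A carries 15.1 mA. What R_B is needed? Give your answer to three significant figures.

Two-branch current divider: I_A = I_in · R_B/(R_A + R_B).
15.1/27.8 = R_B/(R_A + R_B) → R_B = R_A · (0.5432)/(1 − 0.5432) = 2.72 × 1.189 = 3.234 kΩ.

R_B ≈ 3.23 kΩ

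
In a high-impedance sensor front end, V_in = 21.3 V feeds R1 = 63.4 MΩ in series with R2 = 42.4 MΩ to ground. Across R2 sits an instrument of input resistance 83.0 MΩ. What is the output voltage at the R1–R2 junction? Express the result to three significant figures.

V_out ≈ 6.54 V

R2 ‖ R_L = (42.4 × 83.0)/(42.4 + 83.0) = 28.06 MΩ.
Now apply the divider: V_out = 21.3 × 0.3068 = 6.535 V.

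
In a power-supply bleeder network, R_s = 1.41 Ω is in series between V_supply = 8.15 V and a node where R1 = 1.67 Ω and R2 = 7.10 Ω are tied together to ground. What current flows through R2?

I ≈ 0.562 A

Parallel bank: R_p = 1/(1/1.67 + 1/7.10) = 1.352 Ω.
V_A = 8.15 × 1.352/2.762 = 3.989 V.
I(R2) = V_A / R2 = 3.989/7.10 = 0.5619 A.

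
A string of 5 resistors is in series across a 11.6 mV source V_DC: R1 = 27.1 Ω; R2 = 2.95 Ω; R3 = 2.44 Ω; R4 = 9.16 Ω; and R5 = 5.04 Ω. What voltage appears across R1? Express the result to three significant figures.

V ≈ 6.73 mV

Total series resistance ΣR = 27.1 + 2.95 + 2.44 + 9.16 + 5.04 = 46.69 Ω.
V = V_DC · R/ΣR = 11.6 × 0.5804 = 6.733 mV.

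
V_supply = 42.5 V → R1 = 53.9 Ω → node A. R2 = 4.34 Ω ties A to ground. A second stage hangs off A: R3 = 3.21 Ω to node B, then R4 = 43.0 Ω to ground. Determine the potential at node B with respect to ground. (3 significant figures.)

The second stage (R3 + R4 = 46.21 Ω) loads node A in parallel with R2.
R2 ‖ (R3+R4) = 3.967 Ω.
First divider: V_A = V_supply · 3.967/(53.9 + 3.967) = 2.914 V.
Stage 2 is unloaded, so V_B = V_A · R4/(R3+R4) = 2.914 × 43.0/46.21 = 2.711 V.

V_B ≈ 2.71 V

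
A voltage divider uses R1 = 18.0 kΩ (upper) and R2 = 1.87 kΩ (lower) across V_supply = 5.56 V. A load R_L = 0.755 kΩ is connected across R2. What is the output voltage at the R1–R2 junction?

V_out ≈ 0.161 V

First combine the lower leg with the load: R2 ‖ R_L = 0.5378 kΩ.
Now apply the divider: V_out = 5.56 × 0.02901 = 0.1613 V.
(Unloaded it would be 0.523 V; the load pulls it down.)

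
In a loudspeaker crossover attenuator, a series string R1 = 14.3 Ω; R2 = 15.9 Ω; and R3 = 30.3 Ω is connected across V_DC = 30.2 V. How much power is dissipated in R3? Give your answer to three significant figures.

P ≈ 7.55 W

The common current is I = 30.2/60.50 = 0.4992 A.
P(R3) = I²·R3 = (0.4992)² × 30.3 = 7.550 W.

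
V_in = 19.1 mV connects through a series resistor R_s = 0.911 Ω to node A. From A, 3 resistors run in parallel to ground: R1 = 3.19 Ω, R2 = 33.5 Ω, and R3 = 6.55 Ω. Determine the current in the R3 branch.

I ≈ 2.01 mA

Parallel bank: R_p = 1/(1/3.19 + 1/33.5 + 1/6.55) = 2.016 Ω.
V_A = 19.1 × 2.016/2.927 = 13.16 mV.
Branch current I = V_A/R3 = 13.16/6.55 = 2.008 mA.
(Check via current divider: I_total = 6.525 mA; share G_k/ΣG = 0.3078 → same result.)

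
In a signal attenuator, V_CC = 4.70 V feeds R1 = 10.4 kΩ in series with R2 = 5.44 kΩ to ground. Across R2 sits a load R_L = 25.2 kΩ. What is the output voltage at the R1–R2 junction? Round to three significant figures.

V_out ≈ 1.41 V

First combine the lower leg with the load: R2 ‖ R_L = 4.474 kΩ.
Then V_out = V_CC · R2'/(R1 + R2') = 4.70 × 4.474/14.87 = 1.414 V.
(Unloaded it would be 1.61 V; the load pulls it down.)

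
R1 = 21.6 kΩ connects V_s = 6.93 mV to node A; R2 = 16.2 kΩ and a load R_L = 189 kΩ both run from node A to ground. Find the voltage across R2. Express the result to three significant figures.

V_out ≈ 2.83 mV

R2 ‖ R_L = (16.2 × 189)/(16.2 + 189) = 14.92 kΩ.
Now apply the divider: V_out = 6.93 × 0.4086 = 2.831 mV.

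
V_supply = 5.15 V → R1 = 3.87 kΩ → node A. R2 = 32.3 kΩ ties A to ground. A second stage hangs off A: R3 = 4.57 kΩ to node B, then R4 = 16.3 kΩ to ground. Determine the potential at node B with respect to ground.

V_B ≈ 3.08 V

Node A sees R2 in parallel with the series input of stage 2, R3 + R4 = 20.87 kΩ.
R2 ‖ (R3+R4) = 12.68 kΩ.
First divider: V_A = V_supply · 12.68/(3.87 + 12.68) = 3.946 V.
Then the unloaded second divider: V_B = V_A × R4/(R3+R4) = 3.946 × 0.7810 = 3.082 V.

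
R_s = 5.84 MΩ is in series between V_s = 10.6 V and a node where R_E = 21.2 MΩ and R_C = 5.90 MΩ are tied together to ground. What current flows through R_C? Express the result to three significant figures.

I ≈ 0.793 µA

Parallel bank: R_p = 1/(1/21.2 + 1/5.90) = 4.615 MΩ.
Node voltage V_A = V_s · R_p/(R_s + R_p) = 10.6 × 0.4414 = 4.679 V.
I(R_C) = V_A / R_C = 4.679/5.90 = 0.7931 µA.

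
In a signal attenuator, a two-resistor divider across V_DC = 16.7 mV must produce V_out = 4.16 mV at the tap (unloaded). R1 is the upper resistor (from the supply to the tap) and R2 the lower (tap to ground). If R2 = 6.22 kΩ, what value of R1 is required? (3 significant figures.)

R1 ≈ 18.7 kΩ

V_out/V_DC = R2/(R1+R2) = 0.2491.
Rearranging, R1 = R2·(1−k)/k = 6.22 × 3.014 = 18.75 kΩ.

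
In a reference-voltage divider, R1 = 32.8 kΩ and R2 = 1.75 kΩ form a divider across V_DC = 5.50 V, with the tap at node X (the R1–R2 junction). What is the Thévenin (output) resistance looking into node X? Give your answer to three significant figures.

Looking into X with the source shorted: R_th = R1·R2/(R1+R2) = 32.80 × 1.75/34.55 = 1.661 kΩ.

R_th ≈ 1.66 kΩ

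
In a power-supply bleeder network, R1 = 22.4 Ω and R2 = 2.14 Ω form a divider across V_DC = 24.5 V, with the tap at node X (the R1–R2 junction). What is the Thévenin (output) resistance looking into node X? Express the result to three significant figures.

With V_DC suppressed (replaced by a short), R_th = R1 ‖ R2 = (22.40 × 2.14)/(22.40 + 2.14) = 1.953 Ω.

R_th ≈ 1.95 Ω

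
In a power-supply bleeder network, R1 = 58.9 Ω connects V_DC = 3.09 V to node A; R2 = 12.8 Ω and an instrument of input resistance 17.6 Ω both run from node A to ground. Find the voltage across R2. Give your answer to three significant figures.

First combine the lower leg with the load: R2 ‖ R_L = 7.411 Ω.
Voltage divider with the loaded lower leg: V_out = 3.09 × 7.411/(58.9 + 7.411) = 3.09 × 0.1118 = 0.3453 V.
(Unloaded it would be 0.552 V; the load pulls it down.)

V_out ≈ 0.345 V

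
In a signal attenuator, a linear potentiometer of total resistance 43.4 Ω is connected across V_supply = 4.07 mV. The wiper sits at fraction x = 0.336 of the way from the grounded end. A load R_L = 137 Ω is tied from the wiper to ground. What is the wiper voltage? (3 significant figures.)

Lower segment x·R_p = 14.58 Ω; upper segment (1−x)·R_p = 28.82 Ω.
R_L loads the lower segment: effective lower R = 13.18 Ω.
V_out = 4.07 × 13.18/(28.82 + 13.18) = 1.277 mV.
(Unloaded: V_out = x·V_supply = 1.37 mV.)

V_out ≈ 1.28 mV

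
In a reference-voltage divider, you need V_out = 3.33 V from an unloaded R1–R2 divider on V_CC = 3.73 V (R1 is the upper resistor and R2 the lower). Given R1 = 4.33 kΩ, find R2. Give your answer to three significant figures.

R2 ≈ 36.0 kΩ

The divider ratio is R2/(R1+R2) = 3.33/3.73 = 0.8928.
Rearranging, R2 = R1·k/(1−k) = 4.33 × 8.325 = 36.05 kΩ.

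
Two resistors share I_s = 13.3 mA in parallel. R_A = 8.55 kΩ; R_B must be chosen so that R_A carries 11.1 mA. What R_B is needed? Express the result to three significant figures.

Two-branch current divider: I_A = I_s · R_B/(R_A + R_B).
11.1/13.3 = R_B/(R_A + R_B) → R_B = R_A · (0.8346)/(1 − 0.8346) = 8.55 × 5.045 = 43.14 kΩ.

R_B ≈ 43.1 kΩ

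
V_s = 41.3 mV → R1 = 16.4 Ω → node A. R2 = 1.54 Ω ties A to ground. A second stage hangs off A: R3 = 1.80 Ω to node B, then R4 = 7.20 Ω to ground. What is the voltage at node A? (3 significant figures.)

V_A ≈ 3.07 mV

Node A sees R2 in parallel with the series input of stage 2, R3 + R4 = 9.000 Ω.
Effective lower resistance at A: R2 ‖ 9.000 = 1.315 Ω.
First divider: V_A = V_s · 1.315/(16.4 + 1.315) = 3.066 mV.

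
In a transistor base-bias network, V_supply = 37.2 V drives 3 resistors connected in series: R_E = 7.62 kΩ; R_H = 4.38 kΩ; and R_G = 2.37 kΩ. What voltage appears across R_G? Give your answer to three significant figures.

Series total: ΣR = 7.62 + 4.38 + 2.37 = 14.37 kΩ.
By the voltage-divider rule, V = 37.2 × 2.370/14.37 = 6.135 V.

V ≈ 6.14 V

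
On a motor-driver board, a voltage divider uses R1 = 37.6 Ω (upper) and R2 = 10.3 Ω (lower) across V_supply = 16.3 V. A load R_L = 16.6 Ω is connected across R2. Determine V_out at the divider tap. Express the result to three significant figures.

V_out ≈ 2.36 V

R2 ‖ R_L = (10.3 × 16.6)/(10.3 + 16.6) = 6.356 Ω.
Then V_out = V_supply · R2'/(R1 + R2') = 16.3 × 6.356/43.96 = 2.357 V.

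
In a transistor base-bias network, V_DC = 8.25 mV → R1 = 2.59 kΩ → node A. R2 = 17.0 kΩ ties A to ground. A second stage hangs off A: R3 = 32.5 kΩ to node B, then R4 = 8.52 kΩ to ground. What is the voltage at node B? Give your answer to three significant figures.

Node A sees R2 in parallel with the series input of stage 2, R3 + R4 = 41.02 kΩ.
R2 ‖ (R3+R4) = 12.02 kΩ.
V_A = 8.25 × 12.02/(2.59 + 12.02) = 6.787 mV.
Stage 2 is unloaded, so V_B = V_A · R4/(R3+R4) = 6.787 × 8.52/41.02 = 1.410 mV.

V_B ≈ 1.41 mV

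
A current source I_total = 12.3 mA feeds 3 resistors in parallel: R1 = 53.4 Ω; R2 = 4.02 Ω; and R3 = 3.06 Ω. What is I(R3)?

I ≈ 6.76 mA

ΣG = 1/53.4 + 1/4.02 + 1/3.06 = 0.5943.
By the current-divider rule, I = I_total · G_k/ΣG = 12.3 × 0.5499 = 6.764 mA.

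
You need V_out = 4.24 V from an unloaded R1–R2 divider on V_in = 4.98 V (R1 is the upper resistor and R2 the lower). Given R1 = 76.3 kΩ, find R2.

Required fraction k = V_out/V_in = 0.8514.
Rearranging, R2 = R1·k/(1−k) = 76.3 × 5.730 = 437.2 kΩ.

R2 ≈ 437 kΩ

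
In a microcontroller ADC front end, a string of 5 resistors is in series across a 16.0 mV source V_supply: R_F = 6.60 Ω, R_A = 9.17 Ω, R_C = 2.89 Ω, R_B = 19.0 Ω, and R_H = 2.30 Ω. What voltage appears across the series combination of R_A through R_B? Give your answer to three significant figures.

V ≈ 12.4 mV

ΣR = 6.60 + 9.17 + 2.89 + 19.0 + 2.30 = 39.96 Ω.
R_{R_A..R_B} = 9.17 + 2.89 + 19.0 = 31.06 Ω.
V = V_supply · R/ΣR = 16.0 × 0.7773 = 12.44 mV.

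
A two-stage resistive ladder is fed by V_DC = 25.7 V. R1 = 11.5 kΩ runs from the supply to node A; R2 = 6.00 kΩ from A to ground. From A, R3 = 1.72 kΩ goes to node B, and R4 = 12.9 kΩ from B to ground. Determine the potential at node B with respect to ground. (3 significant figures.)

The second stage (R3 + R4 = 14.62 kΩ) loads node A in parallel with R2.
R2 ‖ (R3+R4) = 4.254 kΩ.
First divider: V_A = V_DC · 4.254/(11.5 + 4.254) = 6.940 V.
V_B = V_A × 0.8824 = 6.123 V.

V_B ≈ 6.12 V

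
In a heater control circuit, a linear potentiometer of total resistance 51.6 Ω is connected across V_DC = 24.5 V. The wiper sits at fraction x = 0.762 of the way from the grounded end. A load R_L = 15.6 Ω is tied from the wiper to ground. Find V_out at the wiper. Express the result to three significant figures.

V_out ≈ 11.7 V

Lower segment x·R_p = 39.32 Ω; upper segment (1−x)·R_p = 12.28 Ω.
Lower segment in parallel with the load: 39.32 ‖ 15.6 = 11.17 Ω.
Loaded-divider output: V_out = 24.5 × 0.4763 = 11.67 V.
(Unloaded: V_out = x·V_DC = 18.7 V.)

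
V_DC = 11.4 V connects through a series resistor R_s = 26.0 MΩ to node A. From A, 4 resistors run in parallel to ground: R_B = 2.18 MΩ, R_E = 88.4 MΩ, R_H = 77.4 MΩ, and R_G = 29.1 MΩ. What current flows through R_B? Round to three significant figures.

Combine the parallel branches: R_p = (1/2.18 + 1/88.4 + 1/77.4 + 1/29.1)⁻¹ = 1.933 MΩ.
Node voltage V_A = V_DC · R_p/(R_s + R_p) = 11.4 × 0.06920 = 0.7889 V.
Branch current I = V_A/R_B = 0.7889/2.18 = 0.3619 µA.

I ≈ 0.362 µA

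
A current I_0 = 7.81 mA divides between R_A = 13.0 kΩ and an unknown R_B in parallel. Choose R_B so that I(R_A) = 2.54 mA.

R_B ≈ 6.27 kΩ

The fraction through R_A equals R_B/(R_A+R_B).
2.54/7.81 = R_B/(R_A + R_B) → R_B = R_A · (0.3252)/(1 − 0.3252) = 13.0 × 0.4820 = 6.266 kΩ.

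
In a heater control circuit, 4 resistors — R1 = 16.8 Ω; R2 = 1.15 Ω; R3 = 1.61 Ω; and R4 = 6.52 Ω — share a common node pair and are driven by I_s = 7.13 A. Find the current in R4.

I ≈ 0.642 A

ΣG = 1/16.8 + 1/1.15 + 1/1.61 + 1/6.52 = 1.704.
By the current-divider rule, I = I_s · G_k/ΣG = 7.13 × 0.09003 = 0.6419 A.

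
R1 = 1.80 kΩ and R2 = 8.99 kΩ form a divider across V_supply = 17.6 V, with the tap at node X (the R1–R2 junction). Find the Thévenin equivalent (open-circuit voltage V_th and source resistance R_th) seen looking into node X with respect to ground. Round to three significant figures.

With X open, the divider is unloaded: V_th = 17.6 × 8.99/10.79 = 14.66 V.
Looking into X with the source shorted: R_th = R1·R2/(R1+R2) = 1.800 × 8.99/10.79 = 1.500 kΩ.

V_th ≈ 14.7 V, R_th ≈ 1.50 kΩ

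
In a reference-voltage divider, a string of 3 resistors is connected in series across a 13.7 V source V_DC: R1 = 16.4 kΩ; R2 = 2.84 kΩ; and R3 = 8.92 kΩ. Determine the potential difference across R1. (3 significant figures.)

Total series resistance ΣR = 16.4 + 2.84 + 8.92 = 28.16 kΩ.
By the voltage-divider rule, V = 13.7 × 16.40/28.16 = 7.979 V.

V ≈ 7.98 V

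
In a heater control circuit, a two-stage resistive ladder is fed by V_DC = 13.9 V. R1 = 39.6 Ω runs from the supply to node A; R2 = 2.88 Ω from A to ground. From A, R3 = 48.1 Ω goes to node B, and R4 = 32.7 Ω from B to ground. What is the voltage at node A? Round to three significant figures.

V_A ≈ 0.912 V

Node A sees R2 in parallel with the series input of stage 2, R3 + R4 = 80.80 Ω.
R2 ‖ (R3+R4) = 2.781 Ω.
First divider: V_A = V_DC · 2.781/(39.6 + 2.781) = 0.9121 V.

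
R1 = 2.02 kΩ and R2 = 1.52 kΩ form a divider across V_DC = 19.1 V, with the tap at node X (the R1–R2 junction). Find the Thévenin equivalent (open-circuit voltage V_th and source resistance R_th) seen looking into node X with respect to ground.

V_th ≈ 8.20 V, R_th ≈ 0.867 kΩ

With X open, the divider is unloaded: V_th = 19.1 × 1.52/3.540 = 8.201 V.
With V_DC suppressed (replaced by a short), R_th = R1 ‖ R2 = (2.020 × 1.52)/(2.020 + 1.52) = 0.8673 kΩ.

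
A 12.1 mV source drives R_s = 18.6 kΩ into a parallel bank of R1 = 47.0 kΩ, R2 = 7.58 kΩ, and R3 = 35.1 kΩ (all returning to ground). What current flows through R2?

I ≈ 0.364 µA

Combine the parallel branches: R_p = (1/47.0 + 1/7.58 + 1/35.1)⁻¹ = 5.504 kΩ.
V_A = 12.1 × 5.504/24.10 = 2.763 mV.
I(R2) = V_A / R2 = 2.763/7.58 = 0.3645 µA.
(Check via current divider: I_total = 0.5020 µA; share G_k/ΣG = 0.7261 → same result.)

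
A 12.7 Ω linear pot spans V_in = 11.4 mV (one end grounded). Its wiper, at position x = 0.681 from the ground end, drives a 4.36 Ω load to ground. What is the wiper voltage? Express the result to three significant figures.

Lower segment x·R_p = 8.649 Ω; upper segment (1−x)·R_p = 4.051 Ω.
(x·R_p) ‖ R_L = 2.899 Ω.
Loaded-divider output: V_out = 11.4 × 0.4171 = 4.755 mV.

V_out ≈ 4.75 mV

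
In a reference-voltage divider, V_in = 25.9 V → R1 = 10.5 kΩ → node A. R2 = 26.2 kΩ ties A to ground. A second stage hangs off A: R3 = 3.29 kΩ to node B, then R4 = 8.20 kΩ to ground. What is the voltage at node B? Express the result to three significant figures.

Node A sees R2 in parallel with the series input of stage 2, R3 + R4 = 11.49 kΩ.
R2 ‖ (R3+R4) = 7.987 kΩ.
First divider: V_A = V_in · 7.987/(10.5 + 7.987) = 11.19 V.
Then the unloaded second divider: V_B = V_A × R4/(R3+R4) = 11.19 × 0.7137 = 7.986 V.

V_B ≈ 7.99 V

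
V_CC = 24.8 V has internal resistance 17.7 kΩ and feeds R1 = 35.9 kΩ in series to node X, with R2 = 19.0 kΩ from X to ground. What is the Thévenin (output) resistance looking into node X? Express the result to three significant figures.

R1' = 17.7 + 35.9 = 53.60 kΩ (source resistance + R1).
With V_CC suppressed (replaced by a short), R_th = R1' ‖ R2 = (53.60 × 19.0)/(53.60 + 19.0) = 14.03 kΩ.

R_th ≈ 14.0 kΩ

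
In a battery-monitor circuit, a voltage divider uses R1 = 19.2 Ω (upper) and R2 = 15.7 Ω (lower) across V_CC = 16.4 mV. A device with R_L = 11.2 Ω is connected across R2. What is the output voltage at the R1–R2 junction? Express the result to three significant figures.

V_out ≈ 4.17 mV

First combine the lower leg with the load: R2 ‖ R_L = 6.537 Ω.
Voltage divider with the loaded lower leg: V_out = 16.4 × 6.537/(19.2 + 6.537) = 16.4 × 0.2540 = 4.165 mV.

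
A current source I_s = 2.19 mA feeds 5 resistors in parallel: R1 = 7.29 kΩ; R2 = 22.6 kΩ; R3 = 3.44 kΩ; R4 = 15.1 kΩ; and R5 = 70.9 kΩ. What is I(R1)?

Total conductance ΣG = 1/7.29 + 1/22.6 + 1/3.44 + 1/15.1 + 1/70.9 = 0.5524 (units of 1/kΩ).
R1 takes the fraction G_k/ΣG = 0.1372/0.5524 = 0.2483, so I = 2.19 × 0.2483 = 0.5438 mA.

I ≈ 0.544 mA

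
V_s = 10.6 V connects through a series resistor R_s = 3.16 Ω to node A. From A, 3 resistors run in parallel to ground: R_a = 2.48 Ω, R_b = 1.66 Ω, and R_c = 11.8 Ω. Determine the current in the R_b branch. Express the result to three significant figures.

I ≈ 1.44 A

Parallel bank: R_p = 1/(1/2.48 + 1/1.66 + 1/11.8) = 0.9171 Ω.
V_A by voltage divider: V_A = 10.6 × 0.9171/(3.16 + 0.9171) = 2.384 V.
I(R_b) = V_A / R_b = 2.384/1.66 = 1.436 A.
(Equivalently: I_total = 2.600 A, then current-divider fraction G_k/ΣG = 0.5525.)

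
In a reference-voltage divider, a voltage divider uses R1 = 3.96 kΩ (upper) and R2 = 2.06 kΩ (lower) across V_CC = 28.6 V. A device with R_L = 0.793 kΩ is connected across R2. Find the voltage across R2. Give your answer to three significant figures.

The load sits in parallel with R2, giving an effective lower resistance R2' = R2·R_L/(R2+R_L) = 0.5726 kΩ.
Now apply the divider: V_out = 28.6 × 0.1263 = 3.613 V.

V_out ≈ 3.61 V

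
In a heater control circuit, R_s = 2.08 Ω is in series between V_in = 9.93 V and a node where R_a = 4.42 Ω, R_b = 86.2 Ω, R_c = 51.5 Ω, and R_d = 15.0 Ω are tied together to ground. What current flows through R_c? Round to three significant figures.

I ≈ 0.115 A

Combine the parallel branches: R_p = (1/4.42 + 1/86.2 + 1/51.5 + 1/15.0)⁻¹ = 3.087 Ω.
Node voltage V_A = V_in · R_p/(R_s + R_p) = 9.93 × 0.5975 = 5.933 V.
Branch current I = V_A/R_c = 5.933/51.5 = 0.1152 A.
(Equivalently: I_total = 1.922 A, then current-divider fraction G_k/ΣG = 0.05994.)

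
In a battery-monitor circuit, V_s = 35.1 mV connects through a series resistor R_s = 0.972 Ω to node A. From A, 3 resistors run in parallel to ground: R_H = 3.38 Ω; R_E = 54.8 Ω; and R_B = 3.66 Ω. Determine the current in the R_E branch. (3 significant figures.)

Parallel bank: R_p = 1/(1/3.38 + 1/54.8 + 1/3.66) = 1.703 Ω.
V_A = 35.1 × 1.703/2.675 = 22.34 mV.
Branch current I = V_A/R_E = 22.34/54.8 = 0.4077 mA.
(Equivalently: I_total = 13.12 mA, then current-divider fraction G_k/ΣG = 0.03107.)

I ≈ 0.408 mA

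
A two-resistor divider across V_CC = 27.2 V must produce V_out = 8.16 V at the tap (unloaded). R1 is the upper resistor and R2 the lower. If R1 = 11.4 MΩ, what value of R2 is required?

R2 ≈ 4.89 MΩ

Required fraction k = V_out/V_CC = 0.3000.
Rearranging, R2 = R1·k/(1−k) = 11.4 × 0.4286 = 4.886 MΩ.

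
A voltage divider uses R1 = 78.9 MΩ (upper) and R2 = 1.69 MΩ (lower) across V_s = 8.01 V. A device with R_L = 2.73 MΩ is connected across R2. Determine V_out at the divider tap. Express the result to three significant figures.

R2 ‖ R_L = (1.69 × 2.73)/(1.69 + 2.73) = 1.044 MΩ.
Then V_out = V_s · R2'/(R1 + R2') = 8.01 × 1.044/79.94 = 0.1046 V.
(Unloaded it would be 0.168 V; the load pulls it down.)

V_out ≈ 0.105 V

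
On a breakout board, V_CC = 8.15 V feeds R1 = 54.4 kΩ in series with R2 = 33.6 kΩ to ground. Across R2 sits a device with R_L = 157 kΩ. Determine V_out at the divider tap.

First combine the lower leg with the load: R2 ‖ R_L = 27.68 kΩ.
Now apply the divider: V_out = 8.15 × 0.3372 = 2.748 V.
(Unloaded it would be 3.11 V; the load pulls it down.)

V_out ≈ 2.75 V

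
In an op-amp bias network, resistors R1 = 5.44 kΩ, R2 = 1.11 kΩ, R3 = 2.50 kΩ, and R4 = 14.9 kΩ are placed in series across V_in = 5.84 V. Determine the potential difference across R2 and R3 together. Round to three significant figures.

Series total: ΣR = 5.44 + 1.11 + 2.50 + 14.9 = 23.95 kΩ.
R_{R2..R3} = 1.11 + 2.50 = 3.610 kΩ.
V = V_in · R/ΣR = 5.84 × 0.1507 = 0.8803 V.

V ≈ 0.880 V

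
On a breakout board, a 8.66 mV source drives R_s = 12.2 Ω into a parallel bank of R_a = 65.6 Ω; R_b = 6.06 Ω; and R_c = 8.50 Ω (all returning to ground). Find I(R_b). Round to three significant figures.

Parallel bank: R_p = 1/(1/65.6 + 1/6.06 + 1/8.50) = 3.357 Ω.
V_A by voltage divider: V_A = 8.66 × 3.357/(12.2 + 3.357) = 1.869 mV.
Branch current I = V_A/R_b = 1.869/6.06 = 0.3084 mA.

I ≈ 0.308 mA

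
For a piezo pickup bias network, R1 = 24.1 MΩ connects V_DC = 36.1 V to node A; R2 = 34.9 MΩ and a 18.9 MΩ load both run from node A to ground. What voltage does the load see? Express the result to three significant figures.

V_out ≈ 12.2 V

R2 ‖ R_L = (34.9 × 18.9)/(34.9 + 18.9) = 12.26 MΩ.
Now apply the divider: V_out = 36.1 × 0.3372 = 12.17 V.
(Unloaded it would be 21.4 V; the load pulls it down.)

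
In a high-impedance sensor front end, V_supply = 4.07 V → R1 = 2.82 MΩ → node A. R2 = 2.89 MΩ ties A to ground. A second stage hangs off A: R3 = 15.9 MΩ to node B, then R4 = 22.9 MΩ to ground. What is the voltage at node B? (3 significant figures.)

The second stage (R3 + R4 = 38.80 MΩ) loads node A in parallel with R2.
Effective lower resistance at A: R2 ‖ 38.80 = 2.690 MΩ.
V_A = 4.07 × 2.690/(2.82 + 2.690) = 1.987 V.
V_B = V_A × 0.5902 = 1.173 V.

V_B ≈ 1.17 V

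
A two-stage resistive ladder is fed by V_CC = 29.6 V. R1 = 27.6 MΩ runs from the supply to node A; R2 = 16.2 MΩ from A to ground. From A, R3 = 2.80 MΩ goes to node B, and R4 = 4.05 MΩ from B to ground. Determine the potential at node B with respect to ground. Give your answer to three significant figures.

Node A sees R2 in parallel with the series input of stage 2, R3 + R4 = 6.850 MΩ.
R2 ‖ (R3+R4) = 4.814 MΩ.
So V_A = 29.6 × 0.1485 = 4.396 V.
V_B = V_A × 0.5912 = 2.599 V.

V_B ≈ 2.60 V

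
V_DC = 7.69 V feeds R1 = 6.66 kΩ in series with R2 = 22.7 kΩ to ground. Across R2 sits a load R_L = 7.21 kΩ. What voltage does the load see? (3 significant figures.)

V_out ≈ 3.47 V

R2 ‖ R_L = (22.7 × 7.21)/(22.7 + 7.21) = 5.472 kΩ.
Then V_out = V_DC · R2'/(R1 + R2') = 7.69 × 5.472/12.13 = 3.468 V.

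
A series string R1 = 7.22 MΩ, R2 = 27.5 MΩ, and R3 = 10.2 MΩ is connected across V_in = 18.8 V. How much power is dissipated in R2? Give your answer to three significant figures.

Series current I = V_in/ΣR = 18.8/44.92 = 0.4185 µA.
V(R2) = I·R = 11.51 V; P = V·I = 11.51 × 0.4185 = 4.817 µW.

P ≈ 4.82 µW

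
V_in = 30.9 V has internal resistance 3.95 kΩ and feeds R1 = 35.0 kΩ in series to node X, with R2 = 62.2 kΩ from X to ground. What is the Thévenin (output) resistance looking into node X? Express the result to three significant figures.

R_th ≈ 24.0 kΩ

R1' = 3.95 + 35.0 = 38.95 kΩ (source resistance + R1).
With V_in suppressed (replaced by a short), R_th = R1' ‖ R2 = (38.95 × 62.2)/(38.95 + 62.2) = 23.95 kΩ.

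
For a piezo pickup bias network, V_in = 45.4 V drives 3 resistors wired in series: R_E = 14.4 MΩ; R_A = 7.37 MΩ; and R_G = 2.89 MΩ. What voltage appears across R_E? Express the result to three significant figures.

ΣR = 14.4 + 7.37 + 2.89 = 24.66 MΩ.
By the voltage-divider rule, V = 45.4 × 14.40/24.66 = 26.51 V.

V ≈ 26.5 V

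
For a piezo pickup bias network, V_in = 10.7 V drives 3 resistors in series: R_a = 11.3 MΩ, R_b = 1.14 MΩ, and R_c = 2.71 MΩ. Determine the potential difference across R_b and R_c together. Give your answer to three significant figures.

Series total: ΣR = 11.3 + 1.14 + 2.71 = 15.15 MΩ.
R_{R_b..R_c} = 1.14 + 2.71 = 3.850 MΩ.
Voltage divider: V = V_in · (3.850 / 15.15) = 10.7 × 0.2541 = 2.719 V.

V ≈ 2.72 V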